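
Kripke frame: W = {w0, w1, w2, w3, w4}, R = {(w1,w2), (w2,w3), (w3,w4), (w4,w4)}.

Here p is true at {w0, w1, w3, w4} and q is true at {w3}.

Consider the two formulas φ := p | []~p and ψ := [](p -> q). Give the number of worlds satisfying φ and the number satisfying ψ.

4 and 3

For p | []~p:
w0: p is T, []~p is T. ✓
w1: p is T, []~p is T. ✓
w2: p is F, []~p is F. ✗
w3: p is T, []~p is F. ✓
w4: p is T, []~p is F. ✓
— 4 worlds.
For [](p -> q):
w0: no successors, so [](p -> q) holds vacuously. ✓
w1: successors {w2}; p -> q there: w2:T. ✓
w2: successors {w3}; p -> q there: w3:T. ✓
w3: successors {w4}; p -> q there: w4:F. ✗
w4: successors {w4}; p -> q there: w4:F. ✗
— 3 worlds.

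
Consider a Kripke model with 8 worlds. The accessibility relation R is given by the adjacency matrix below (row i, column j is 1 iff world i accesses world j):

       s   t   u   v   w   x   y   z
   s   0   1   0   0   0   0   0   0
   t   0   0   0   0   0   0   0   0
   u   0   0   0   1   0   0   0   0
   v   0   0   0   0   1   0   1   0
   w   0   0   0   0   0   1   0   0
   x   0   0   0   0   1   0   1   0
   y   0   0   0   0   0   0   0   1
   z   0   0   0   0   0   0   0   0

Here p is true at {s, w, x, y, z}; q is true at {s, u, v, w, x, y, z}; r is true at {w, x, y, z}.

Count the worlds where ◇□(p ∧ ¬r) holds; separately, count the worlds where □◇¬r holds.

For ◇□(p ∧ ¬r):
s: successors {t}; □(p ∧ ¬r) there: t:T. ✓
t: no successors, so ◇□(p ∧ ¬r) fails. ✗
u: successors {v}; □(p ∧ ¬r) there: v:F. ✗
v: successors {w, y}; □(p ∧ ¬r) there: w:F, y:F. ✗
w: successors {x}; □(p ∧ ¬r) there: x:F. ✗
x: successors {w, y}; □(p ∧ ¬r) there: w:F, y:F. ✗
y: successors {z}; □(p ∧ ¬r) there: z:T. ✓
z: no successors, so ◇□(p ∧ ¬r) fails. ✗
— 2 worlds.
For □◇¬r:
s: successors {t}; ◇¬r there: t:F. ✗
t: no successors, so □◇¬r holds vacuously. ✓
u: successors {v}; ◇¬r there: v:F. ✗
v: successors {w, y}; ◇¬r there: w:F, y:F. ✗
w: successors {x}; ◇¬r there: x:F. ✗
x: successors {w, y}; ◇¬r there: w:F, y:F. ✗
y: successors {z}; ◇¬r there: z:F. ✗
z: no successors, so □◇¬r holds vacuously. ✓
— 2 worlds.

2 and 2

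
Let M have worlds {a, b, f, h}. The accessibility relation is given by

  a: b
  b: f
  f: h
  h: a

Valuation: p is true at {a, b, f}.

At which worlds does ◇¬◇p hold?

{b}

a: successors {b}; ¬◇p there: b:F. ✗
b: successors {f}; ¬◇p there: f:T. ✓
f: successors {h}; ¬◇p there: h:F. ✗
h: successors {a}; ¬◇p there: a:F. ✗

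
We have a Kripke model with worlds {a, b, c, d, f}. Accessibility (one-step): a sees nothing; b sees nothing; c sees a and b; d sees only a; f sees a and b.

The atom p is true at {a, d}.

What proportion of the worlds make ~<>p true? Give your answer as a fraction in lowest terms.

a: <>p is F. ✓
b: <>p is F. ✓
c: <>p is T. ✗
d: <>p is T. ✗
f: <>p is T. ✗
That's 2 of 5 worlds, so 2/5.

2/5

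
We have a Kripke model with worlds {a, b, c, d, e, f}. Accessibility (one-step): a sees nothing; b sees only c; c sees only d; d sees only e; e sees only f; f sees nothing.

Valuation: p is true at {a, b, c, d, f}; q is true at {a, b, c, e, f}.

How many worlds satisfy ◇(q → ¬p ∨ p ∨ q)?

a: no successors, so ◇(q → ¬p ∨ p ∨ q) fails. ✗
b: successors {c}; q → ¬p ∨ p ∨ q there: c:T. ✓
c: successors {d}; q → ¬p ∨ p ∨ q there: d:T. ✓
d: successors {e}; q → ¬p ∨ p ∨ q there: e:T. ✓
e: successors {f}; q → ¬p ∨ p ∨ q there: f:T. ✓
f: no successors, so ◇(q → ¬p ∨ p ∨ q) fails. ✗
Satisfying worlds: {b, c, d, e}.

4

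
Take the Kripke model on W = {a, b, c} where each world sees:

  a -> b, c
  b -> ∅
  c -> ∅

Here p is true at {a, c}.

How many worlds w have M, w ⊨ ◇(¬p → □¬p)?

a: successors {b, c}; ¬p → □¬p there: b:T, c:T. ✓
b: no successors, so ◇(¬p → □¬p) fails. ✗
c: no successors, so ◇(¬p → □¬p) fails. ✗
Satisfying worlds: {a}.

1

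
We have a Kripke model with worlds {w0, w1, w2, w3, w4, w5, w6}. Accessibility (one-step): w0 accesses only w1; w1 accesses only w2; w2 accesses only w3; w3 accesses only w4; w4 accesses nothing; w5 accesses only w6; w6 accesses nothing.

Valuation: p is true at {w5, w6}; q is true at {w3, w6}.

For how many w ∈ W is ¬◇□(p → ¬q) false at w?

w0: ◇□(p → ¬q) is T. ✗
w1: ◇□(p → ¬q) is T. ✗
w2: ◇□(p → ¬q) is T. ✗
w3: ◇□(p → ¬q) is T. ✗
w4: ◇□(p → ¬q) is F. ✓
w5: ◇□(p → ¬q) is T. ✗
w6: ◇□(p → ¬q) is F. ✓
Satisfying worlds: {w4, w6}.
So ¬◇□(p → ¬q) fails at the other 5 worlds.

5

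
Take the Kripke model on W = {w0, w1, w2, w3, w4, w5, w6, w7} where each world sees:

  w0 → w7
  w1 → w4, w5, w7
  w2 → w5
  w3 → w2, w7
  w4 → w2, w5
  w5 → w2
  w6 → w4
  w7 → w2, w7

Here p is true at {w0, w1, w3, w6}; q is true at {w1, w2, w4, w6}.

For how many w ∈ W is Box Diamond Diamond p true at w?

w0: successors {w7}; Diamond Diamond p there: w7:F. ✗
w1: successors {w4, w5, w7}; Diamond Diamond p there: w4:F, w5:F, w7:F. ✗
w2: successors {w5}; Diamond Diamond p there: w5:F. ✗
w3: successors {w2, w7}; Diamond Diamond p there: w2:F, w7:F. ✗
w4: successors {w2, w5}; Diamond Diamond p there: w2:F, w5:F. ✗
w5: successors {w2}; Diamond Diamond p there: w2:F. ✗
w6: successors {w4}; Diamond Diamond p there: w4:F. ✗
w7: successors {w2, w7}; Diamond Diamond p there: w2:F, w7:F. ✗
Satisfying worlds: ∅.

0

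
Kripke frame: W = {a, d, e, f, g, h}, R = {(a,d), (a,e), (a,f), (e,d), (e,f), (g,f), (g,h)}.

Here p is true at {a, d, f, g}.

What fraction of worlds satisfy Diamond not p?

a: successors {d, e, f}; not p there: d:F, e:T, f:F. ✓
d: no successors, so Diamond not p fails. ✗
e: successors {d, f}; not p there: d:F, f:F. ✗
f: no successors, so Diamond not p fails. ✗
g: successors {f, h}; not p there: f:F, h:T. ✓
h: no successors, so Diamond not p fails. ✗
That's 2 of 6 worlds, so 2/6 = 1/3.

1/3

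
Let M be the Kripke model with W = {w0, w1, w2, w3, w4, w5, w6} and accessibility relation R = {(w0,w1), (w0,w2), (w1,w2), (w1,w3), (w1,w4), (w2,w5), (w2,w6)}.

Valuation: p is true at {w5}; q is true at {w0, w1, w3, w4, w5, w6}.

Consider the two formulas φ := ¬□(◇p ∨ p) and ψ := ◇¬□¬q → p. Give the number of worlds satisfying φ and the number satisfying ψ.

3 and 5

For ¬□(◇p ∨ p):
w0: □(◇p ∨ p) is F. ✓
w1: □(◇p ∨ p) is F. ✓
w2: □(◇p ∨ p) is F. ✓
w3: □(◇p ∨ p) is T. ✗
w4: □(◇p ∨ p) is T. ✗
w5: □(◇p ∨ p) is T. ✗
w6: □(◇p ∨ p) is T. ✗
— 3 worlds.
For ◇¬□¬q → p:
w0: ◇¬□¬q is T, p is F. ✗
w1: ◇¬□¬q is T, p is F. ✗
w2: ◇¬□¬q is F, p is F. ✓
w3: ◇¬□¬q is F, p is F. ✓
w4: ◇¬□¬q is F, p is F. ✓
w5: ◇¬□¬q is F, p is T. ✓
w6: ◇¬□¬q is F, p is F. ✓
— 5 worlds.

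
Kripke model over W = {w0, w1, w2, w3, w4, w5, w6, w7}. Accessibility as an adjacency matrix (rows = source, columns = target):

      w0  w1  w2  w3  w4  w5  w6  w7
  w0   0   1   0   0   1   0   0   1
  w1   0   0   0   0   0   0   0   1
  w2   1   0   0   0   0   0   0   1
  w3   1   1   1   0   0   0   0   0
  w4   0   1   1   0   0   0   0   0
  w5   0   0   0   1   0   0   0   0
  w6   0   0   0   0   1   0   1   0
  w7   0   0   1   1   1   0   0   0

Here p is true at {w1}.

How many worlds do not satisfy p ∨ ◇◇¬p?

0

w0: p is F, ◇◇¬p is T. ✓
w1: p is T, ◇◇¬p is T. ✓
w2: p is F, ◇◇¬p is T. ✓
w3: p is F, ◇◇¬p is T. ✓
w4: p is F, ◇◇¬p is T. ✓
w5: p is F, ◇◇¬p is T. ✓
w6: p is F, ◇◇¬p is T. ✓
w7: p is F, ◇◇¬p is T. ✓
Satisfying worlds: {w0, w1, w2, w3, w4, w5, w6, w7}.
So p ∨ ◇◇¬p fails at the other 0 worlds.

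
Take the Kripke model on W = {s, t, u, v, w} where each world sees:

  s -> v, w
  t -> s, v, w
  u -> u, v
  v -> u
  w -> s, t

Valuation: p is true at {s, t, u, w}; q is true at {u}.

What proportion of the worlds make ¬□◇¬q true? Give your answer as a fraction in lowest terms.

3/5

s: □◇¬q is F. ✓
t: □◇¬q is F. ✓
u: □◇¬q is F. ✓
v: □◇¬q is T. ✗
w: □◇¬q is T. ✗
That's 3 of 5 worlds, so 3/5.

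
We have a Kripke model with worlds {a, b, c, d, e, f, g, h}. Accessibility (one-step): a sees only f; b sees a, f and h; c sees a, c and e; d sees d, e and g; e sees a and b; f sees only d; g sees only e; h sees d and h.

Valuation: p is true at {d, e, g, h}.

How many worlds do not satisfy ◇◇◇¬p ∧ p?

a: ◇◇◇¬p is F, p is F. ✗
b: ◇◇◇¬p is F, p is F. ✗
c: ◇◇◇¬p is T, p is F. ✗
d: ◇◇◇¬p is T, p is T. ✓
e: ◇◇◇¬p is T, p is T. ✓
f: ◇◇◇¬p is T, p is F. ✗
g: ◇◇◇¬p is T, p is T. ✓
h: ◇◇◇¬p is T, p is T. ✓
Satisfying worlds: {d, e, g, h}.
So ◇◇◇¬p ∧ p fails at the other 4 worlds.

4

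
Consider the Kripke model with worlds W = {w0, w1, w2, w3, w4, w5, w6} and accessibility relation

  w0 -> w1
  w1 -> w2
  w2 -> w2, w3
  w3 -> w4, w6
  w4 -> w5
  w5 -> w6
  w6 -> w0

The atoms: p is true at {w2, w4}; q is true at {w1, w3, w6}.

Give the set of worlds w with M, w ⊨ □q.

w0: successors {w1}; q there: w1:T. ✓
w1: successors {w2}; q there: w2:F. ✗
w2: successors {w2, w3}; q there: w2:F, w3:T. ✗
w3: successors {w4, w6}; q there: w4:F, w6:T. ✗
w4: successors {w5}; q there: w5:F. ✗
w5: successors {w6}; q there: w6:T. ✓
w6: successors {w0}; q there: w0:F. ✗

{w0, w5}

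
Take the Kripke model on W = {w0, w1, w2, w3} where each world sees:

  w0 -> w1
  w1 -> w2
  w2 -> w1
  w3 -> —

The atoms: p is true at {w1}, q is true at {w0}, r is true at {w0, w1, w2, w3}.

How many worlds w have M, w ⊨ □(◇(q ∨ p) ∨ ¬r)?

w0: successors {w1}; ◇(q ∨ p) ∨ ¬r there: w1:F. ✗
w1: successors {w2}; ◇(q ∨ p) ∨ ¬r there: w2:T. ✓
w2: successors {w1}; ◇(q ∨ p) ∨ ¬r there: w1:F. ✗
w3: no successors, so □(◇(q ∨ p) ∨ ¬r) holds vacuously. ✓
Satisfying worlds: {w1, w3}.

2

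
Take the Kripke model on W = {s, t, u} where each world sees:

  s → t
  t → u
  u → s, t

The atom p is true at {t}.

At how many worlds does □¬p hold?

1

s: successors {t}; ¬p there: t:F. ✗
t: successors {u}; ¬p there: u:T. ✓
u: successors {s, t}; ¬p there: s:T, t:F. ✗
Satisfying worlds: {t}.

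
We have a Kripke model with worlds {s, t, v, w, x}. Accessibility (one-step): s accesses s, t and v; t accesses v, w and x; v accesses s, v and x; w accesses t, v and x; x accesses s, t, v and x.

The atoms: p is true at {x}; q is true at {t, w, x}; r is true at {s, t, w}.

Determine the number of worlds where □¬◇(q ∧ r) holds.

s: successors {s, t, v}; ¬◇(q ∧ r) there: s:F, t:F, v:T. ✗
t: successors {v, w, x}; ¬◇(q ∧ r) there: v:T, w:F, x:F. ✗
v: successors {s, v, x}; ¬◇(q ∧ r) there: s:F, v:T, x:F. ✗
w: successors {t, v, x}; ¬◇(q ∧ r) there: t:F, v:T, x:F. ✗
x: successors {s, t, v, x}; ¬◇(q ∧ r) there: s:F, t:F, v:T, x:F. ✗
Satisfying worlds: ∅.

0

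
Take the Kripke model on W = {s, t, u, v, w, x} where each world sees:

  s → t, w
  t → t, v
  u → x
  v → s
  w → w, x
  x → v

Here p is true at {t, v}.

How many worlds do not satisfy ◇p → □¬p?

3

s: ◇p is T, □¬p is F. ✗
t: ◇p is T, □¬p is F. ✗
u: ◇p is F, □¬p is T. ✓
v: ◇p is F, □¬p is T. ✓
w: ◇p is F, □¬p is T. ✓
x: ◇p is T, □¬p is F. ✗
Satisfying worlds: {u, v, w}.
So ◇p → □¬p fails at the other 3 worlds.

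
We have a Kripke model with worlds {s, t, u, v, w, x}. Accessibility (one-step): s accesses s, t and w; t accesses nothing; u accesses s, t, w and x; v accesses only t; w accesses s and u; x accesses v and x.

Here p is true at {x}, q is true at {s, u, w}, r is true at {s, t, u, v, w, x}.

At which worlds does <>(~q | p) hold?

s: successors {s, t, w}; ~q | p there: s:F, t:T, w:F. ✓
t: no successors, so <>(~q | p) fails. ✗
u: successors {s, t, w, x}; ~q | p there: s:F, t:T, w:F, x:T. ✓
v: successors {t}; ~q | p there: t:T. ✓
w: successors {s, u}; ~q | p there: s:F, u:F. ✗
x: successors {v, x}; ~q | p there: v:T, x:T. ✓

{s, u, v, x}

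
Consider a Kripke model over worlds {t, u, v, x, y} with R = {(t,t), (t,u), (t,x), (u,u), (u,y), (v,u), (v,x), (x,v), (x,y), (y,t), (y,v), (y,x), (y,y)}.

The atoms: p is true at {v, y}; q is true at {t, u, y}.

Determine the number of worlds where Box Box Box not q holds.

t: successors {t, u, x}; Box Box not q there: t:F, u:F, x:F. ✗
u: successors {u, y}; Box Box not q there: u:F, y:F. ✗
v: successors {u, x}; Box Box not q there: u:F, x:F. ✗
x: successors {v, y}; Box Box not q there: v:F, y:F. ✗
y: successors {t, v, x, y}; Box Box not q there: t:F, v:F, x:F, y:F. ✗
Satisfying worlds: ∅.

0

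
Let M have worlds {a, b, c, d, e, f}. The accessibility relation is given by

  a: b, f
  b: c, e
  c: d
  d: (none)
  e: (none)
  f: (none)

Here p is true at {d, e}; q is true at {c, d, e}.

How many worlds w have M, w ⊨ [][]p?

5

a: successors {b, f}; []p there: b:F, f:T. ✗
b: successors {c, e}; []p there: c:T, e:T. ✓
c: successors {d}; []p there: d:T. ✓
d: no successors, so [][]p holds vacuously. ✓
e: no successors, so [][]p holds vacuously. ✓
f: no successors, so [][]p holds vacuously. ✓
Satisfying worlds: {b, c, d, e, f}.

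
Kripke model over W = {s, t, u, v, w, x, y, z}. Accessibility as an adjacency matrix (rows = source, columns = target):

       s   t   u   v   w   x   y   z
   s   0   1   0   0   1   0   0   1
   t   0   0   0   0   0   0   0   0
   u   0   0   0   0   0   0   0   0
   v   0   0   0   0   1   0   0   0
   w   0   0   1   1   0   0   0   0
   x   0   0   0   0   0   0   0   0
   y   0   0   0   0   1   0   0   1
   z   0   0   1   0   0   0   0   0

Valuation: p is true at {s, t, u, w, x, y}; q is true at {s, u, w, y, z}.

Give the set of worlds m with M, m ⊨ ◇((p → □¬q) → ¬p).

{s, v, w, y}

s: successors {t, w, z}; (p → □¬q) → ¬p there: t:F, w:T, z:T. ✓
t: no successors, so ◇((p → □¬q) → ¬p) fails. ✗
u: no successors, so ◇((p → □¬q) → ¬p) fails. ✗
v: successors {w}; (p → □¬q) → ¬p there: w:T. ✓
w: successors {u, v}; (p → □¬q) → ¬p there: u:F, v:T. ✓
x: no successors, so ◇((p → □¬q) → ¬p) fails. ✗
y: successors {w, z}; (p → □¬q) → ¬p there: w:T, z:T. ✓
z: successors {u}; (p → □¬q) → ¬p there: u:F. ✗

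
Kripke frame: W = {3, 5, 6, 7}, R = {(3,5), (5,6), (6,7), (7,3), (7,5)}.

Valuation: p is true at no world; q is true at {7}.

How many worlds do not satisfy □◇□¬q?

3: successors {5}; ◇□¬q there: 5:F. ✗
5: successors {6}; ◇□¬q there: 6:T. ✓
6: successors {7}; ◇□¬q there: 7:T. ✓
7: successors {3, 5}; ◇□¬q there: 3:T, 5:F. ✗
Satisfying worlds: {5, 6}.
So □◇□¬q fails at the other 2 worlds.

2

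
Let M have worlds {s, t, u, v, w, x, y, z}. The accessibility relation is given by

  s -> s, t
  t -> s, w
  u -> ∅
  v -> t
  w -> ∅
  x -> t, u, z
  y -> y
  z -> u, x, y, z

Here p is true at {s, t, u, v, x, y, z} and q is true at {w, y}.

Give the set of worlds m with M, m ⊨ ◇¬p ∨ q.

{t, w, y}

s: ◇¬p is F, q is F. ✗
t: ◇¬p is T, q is F. ✓
u: ◇¬p is F, q is F. ✗
v: ◇¬p is F, q is F. ✗
w: ◇¬p is F, q is T. ✓
x: ◇¬p is F, q is F. ✗
y: ◇¬p is F, q is T. ✓
z: ◇¬p is F, q is F. ✗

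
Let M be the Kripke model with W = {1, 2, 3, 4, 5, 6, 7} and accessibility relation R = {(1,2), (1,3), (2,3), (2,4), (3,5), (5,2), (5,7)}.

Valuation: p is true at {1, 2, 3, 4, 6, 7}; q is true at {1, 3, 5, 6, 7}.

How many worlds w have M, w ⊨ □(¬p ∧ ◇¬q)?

4

1: successors {2, 3}; ¬p ∧ ◇¬q there: 2:F, 3:F. ✗
2: successors {3, 4}; ¬p ∧ ◇¬q there: 3:F, 4:F. ✗
3: successors {5}; ¬p ∧ ◇¬q there: 5:T. ✓
4: no successors, so □(¬p ∧ ◇¬q) holds vacuously. ✓
5: successors {2, 7}; ¬p ∧ ◇¬q there: 2:F, 7:F. ✗
6: no successors, so □(¬p ∧ ◇¬q) holds vacuously. ✓
7: no successors, so □(¬p ∧ ◇¬q) holds vacuously. ✓
Satisfying worlds: {3, 4, 6, 7}.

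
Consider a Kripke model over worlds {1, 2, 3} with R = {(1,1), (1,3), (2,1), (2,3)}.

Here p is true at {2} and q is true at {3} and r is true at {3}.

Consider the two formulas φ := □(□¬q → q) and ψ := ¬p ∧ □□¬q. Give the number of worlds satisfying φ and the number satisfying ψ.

3 and 1

For □(□¬q → q):
1: successors {1, 3}; □¬q → q there: 1:T, 3:T. ✓
2: successors {1, 3}; □¬q → q there: 1:T, 3:T. ✓
3: no successors, so □(□¬q → q) holds vacuously. ✓
— 3 worlds.
For ¬p ∧ □□¬q:
1: ¬p is T, □□¬q is F. ✗
2: ¬p is F, □□¬q is F. ✗
3: ¬p is T, □□¬q is T. ✓
— 1 world.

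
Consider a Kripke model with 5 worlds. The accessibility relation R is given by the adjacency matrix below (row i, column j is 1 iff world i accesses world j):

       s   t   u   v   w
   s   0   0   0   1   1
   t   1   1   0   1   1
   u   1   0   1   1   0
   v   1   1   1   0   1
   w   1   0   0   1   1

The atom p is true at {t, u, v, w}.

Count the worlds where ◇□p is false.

s: successors {v, w}; □p there: v:F, w:F. ✗
t: successors {s, t, v, w}; □p there: s:T, t:F, v:F, w:F. ✓
u: successors {s, u, v}; □p there: s:T, u:F, v:F. ✓
v: successors {s, t, u, w}; □p there: s:T, t:F, u:F, w:F. ✓
w: successors {s, v, w}; □p there: s:T, v:F, w:F. ✓
Satisfying worlds: {t, u, v, w}.
So ◇□p fails at the other 1 world.

1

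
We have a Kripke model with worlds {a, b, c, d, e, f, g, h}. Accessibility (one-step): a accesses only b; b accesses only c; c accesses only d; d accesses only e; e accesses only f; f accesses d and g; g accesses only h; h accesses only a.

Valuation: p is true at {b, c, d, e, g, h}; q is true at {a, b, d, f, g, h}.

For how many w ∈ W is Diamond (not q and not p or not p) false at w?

a: successors {b}; not q and not p or not p there: b:F. ✗
b: successors {c}; not q and not p or not p there: c:F. ✗
c: successors {d}; not q and not p or not p there: d:F. ✗
d: successors {e}; not q and not p or not p there: e:F. ✗
e: successors {f}; not q and not p or not p there: f:T. ✓
f: successors {d, g}; not q and not p or not p there: d:F, g:F. ✗
g: successors {h}; not q and not p or not p there: h:F. ✗
h: successors {a}; not q and not p or not p there: a:T. ✓
Satisfying worlds: {e, h}.
So Diamond (not q and not p or not p) fails at the other 6 worlds.

6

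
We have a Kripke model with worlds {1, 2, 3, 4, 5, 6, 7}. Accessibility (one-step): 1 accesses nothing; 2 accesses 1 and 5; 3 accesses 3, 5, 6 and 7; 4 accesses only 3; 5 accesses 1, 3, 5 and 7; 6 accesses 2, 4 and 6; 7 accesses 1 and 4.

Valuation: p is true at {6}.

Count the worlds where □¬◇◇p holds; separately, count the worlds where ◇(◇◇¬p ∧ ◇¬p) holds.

For □¬◇◇p:
1: no successors, so □¬◇◇p holds vacuously. ✓
2: successors {1, 5}; ¬◇◇p there: 1:T, 5:F. ✗
3: successors {3, 5, 6, 7}; ¬◇◇p there: 3:F, 5:F, 6:F, 7:T. ✗
4: successors {3}; ¬◇◇p there: 3:F. ✗
5: successors {1, 3, 5, 7}; ¬◇◇p there: 1:T, 3:F, 5:F, 7:T. ✗
6: successors {2, 4, 6}; ¬◇◇p there: 2:T, 4:F, 6:F. ✗
7: successors {1, 4}; ¬◇◇p there: 1:T, 4:F. ✗
— 1 world.
For ◇(◇◇¬p ∧ ◇¬p):
1: no successors, so ◇(◇◇¬p ∧ ◇¬p) fails. ✗
2: successors {1, 5}; ◇◇¬p ∧ ◇¬p there: 1:F, 5:T. ✓
3: successors {3, 5, 6, 7}; ◇◇¬p ∧ ◇¬p there: 3:T, 5:T, 6:T, 7:T. ✓
4: successors {3}; ◇◇¬p ∧ ◇¬p there: 3:T. ✓
5: successors {1, 3, 5, 7}; ◇◇¬p ∧ ◇¬p there: 1:F, 3:T, 5:T, 7:T. ✓
6: successors {2, 4, 6}; ◇◇¬p ∧ ◇¬p there: 2:T, 4:T, 6:T. ✓
7: successors {1, 4}; ◇◇¬p ∧ ◇¬p there: 1:F, 4:T. ✓
— 6 worlds.

1 and 6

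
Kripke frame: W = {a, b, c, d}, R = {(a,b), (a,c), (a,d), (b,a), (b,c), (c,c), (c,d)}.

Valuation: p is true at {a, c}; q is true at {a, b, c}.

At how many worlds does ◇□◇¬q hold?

a: successors {b, c, d}; □◇¬q there: b:T, c:F, d:T. ✓
b: successors {a, c}; □◇¬q there: a:F, c:F. ✗
c: successors {c, d}; □◇¬q there: c:F, d:T. ✓
d: no successors, so ◇□◇¬q fails. ✗
Satisfying worlds: {a, c}.

2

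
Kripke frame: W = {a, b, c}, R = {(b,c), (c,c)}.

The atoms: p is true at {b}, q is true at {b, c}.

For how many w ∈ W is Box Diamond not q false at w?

2

a: no successors, so Box Diamond not q holds vacuously. ✓
b: successors {c}; Diamond not q there: c:F. ✗
c: successors {c}; Diamond not q there: c:F. ✗
Satisfying worlds: {a}.
So Box Diamond not q fails at the other 2 worlds.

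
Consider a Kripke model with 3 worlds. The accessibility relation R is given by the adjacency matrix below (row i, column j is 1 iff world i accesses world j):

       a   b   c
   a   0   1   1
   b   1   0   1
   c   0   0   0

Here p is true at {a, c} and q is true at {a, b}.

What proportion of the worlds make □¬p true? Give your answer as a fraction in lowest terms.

a: successors {b, c}; ¬p there: b:T, c:F. ✗
b: successors {a, c}; ¬p there: a:F, c:F. ✗
c: no successors, so □¬p holds vacuously. ✓
That's 1 of 3 worlds, so 1/3.

1/3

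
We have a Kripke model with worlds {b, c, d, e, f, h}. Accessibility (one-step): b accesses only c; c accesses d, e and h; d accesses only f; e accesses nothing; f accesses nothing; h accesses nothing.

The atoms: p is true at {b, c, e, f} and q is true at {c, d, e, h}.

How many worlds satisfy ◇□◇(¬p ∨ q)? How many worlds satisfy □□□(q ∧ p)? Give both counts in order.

2 and 5

For ◇□◇(¬p ∨ q):
b: successors {c}; □◇(¬p ∨ q) there: c:F. ✗
c: successors {d, e, h}; □◇(¬p ∨ q) there: d:F, e:T, h:T. ✓
d: successors {f}; □◇(¬p ∨ q) there: f:T. ✓
e: no successors, so ◇□◇(¬p ∨ q) fails. ✗
f: no successors, so ◇□◇(¬p ∨ q) fails. ✗
h: no successors, so ◇□◇(¬p ∨ q) fails. ✗
— 2 worlds.
For □□□(q ∧ p):
b: successors {c}; □□(q ∧ p) there: c:F. ✗
c: successors {d, e, h}; □□(q ∧ p) there: d:T, e:T, h:T. ✓
d: successors {f}; □□(q ∧ p) there: f:T. ✓
e: no successors, so □□□(q ∧ p) holds vacuously. ✓
f: no successors, so □□□(q ∧ p) holds vacuously. ✓
h: no successors, so □□□(q ∧ p) holds vacuously. ✓
— 5 worlds.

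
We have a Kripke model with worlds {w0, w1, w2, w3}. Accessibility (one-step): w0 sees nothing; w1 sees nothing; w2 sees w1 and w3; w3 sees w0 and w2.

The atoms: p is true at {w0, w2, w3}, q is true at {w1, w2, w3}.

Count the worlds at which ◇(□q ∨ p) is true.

w0: no successors, so ◇(□q ∨ p) fails. ✗
w1: no successors, so ◇(□q ∨ p) fails. ✗
w2: successors {w1, w3}; □q ∨ p there: w1:T, w3:T. ✓
w3: successors {w0, w2}; □q ∨ p there: w0:T, w2:T. ✓
Satisfying worlds: {w2, w3}.

2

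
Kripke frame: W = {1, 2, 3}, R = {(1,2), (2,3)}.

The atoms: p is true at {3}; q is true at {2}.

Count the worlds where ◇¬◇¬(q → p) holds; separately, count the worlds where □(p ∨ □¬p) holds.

For ◇¬◇¬(q → p):
1: successors {2}; ¬◇¬(q → p) there: 2:T. ✓
2: successors {3}; ¬◇¬(q → p) there: 3:T. ✓
3: no successors, so ◇¬◇¬(q → p) fails. ✗
— 2 worlds.
For □(p ∨ □¬p):
1: successors {2}; p ∨ □¬p there: 2:F. ✗
2: successors {3}; p ∨ □¬p there: 3:T. ✓
3: no successors, so □(p ∨ □¬p) holds vacuously. ✓
— 2 worlds.

2 and 2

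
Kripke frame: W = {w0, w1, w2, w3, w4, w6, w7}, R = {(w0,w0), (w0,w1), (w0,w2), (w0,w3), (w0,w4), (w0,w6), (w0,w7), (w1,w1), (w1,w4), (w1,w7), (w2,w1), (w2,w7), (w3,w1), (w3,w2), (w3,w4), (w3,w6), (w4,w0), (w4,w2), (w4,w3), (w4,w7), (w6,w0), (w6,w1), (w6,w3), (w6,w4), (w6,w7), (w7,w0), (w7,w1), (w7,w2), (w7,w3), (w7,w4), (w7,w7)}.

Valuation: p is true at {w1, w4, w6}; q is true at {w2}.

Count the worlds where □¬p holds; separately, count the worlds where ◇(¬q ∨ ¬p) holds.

1 and 7

For □¬p:
w0: successors {w0, w1, w2, w3, w4, w6, w7}; ¬p there: w0:T, w1:F, w2:T, w3:T, w4:F, w6:F, w7:T. ✗
w1: successors {w1, w4, w7}; ¬p there: w1:F, w4:F, w7:T. ✗
w2: successors {w1, w7}; ¬p there: w1:F, w7:T. ✗
w3: successors {w1, w2, w4, w6}; ¬p there: w1:F, w2:T, w4:F, w6:F. ✗
w4: successors {w0, w2, w3, w7}; ¬p there: w0:T, w2:T, w3:T, w7:T. ✓
w6: successors {w0, w1, w3, w4, w7}; ¬p there: w0:T, w1:F, w3:T, w4:F, w7:T. ✗
w7: successors {w0, w1, w2, w3, w4, w7}; ¬p there: w0:T, w1:F, w2:T, w3:T, w4:F, w7:T. ✗
— 1 world.
For ◇(¬q ∨ ¬p):
w0: successors {w0, w1, w2, w3, w4, w6, w7}; ¬q ∨ ¬p there: w0:T, w1:T, w2:T, w3:T, w4:T, w6:T, w7:T. ✓
w1: successors {w1, w4, w7}; ¬q ∨ ¬p there: w1:T, w4:T, w7:T. ✓
w2: successors {w1, w7}; ¬q ∨ ¬p there: w1:T, w7:T. ✓
w3: successors {w1, w2, w4, w6}; ¬q ∨ ¬p there: w1:T, w2:T, w4:T, w6:T. ✓
w4: successors {w0, w2, w3, w7}; ¬q ∨ ¬p there: w0:T, w2:T, w3:T, w7:T. ✓
w6: successors {w0, w1, w3, w4, w7}; ¬q ∨ ¬p there: w0:T, w1:T, w3:T, w4:T, w7:T. ✓
w7: successors {w0, w1, w2, w3, w4, w7}; ¬q ∨ ¬p there: w0:T, w1:T, w2:T, w3:T, w4:T, w7:T. ✓
— 7 worlds.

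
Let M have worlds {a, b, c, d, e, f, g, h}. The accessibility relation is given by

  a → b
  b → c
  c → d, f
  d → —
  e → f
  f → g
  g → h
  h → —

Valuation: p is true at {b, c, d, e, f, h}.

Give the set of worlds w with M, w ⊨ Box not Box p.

a: successors {b}; not Box p there: b:F. ✗
b: successors {c}; not Box p there: c:F. ✗
c: successors {d, f}; not Box p there: d:F, f:T. ✗
d: no successors, so Box not Box p holds vacuously. ✓
e: successors {f}; not Box p there: f:T. ✓
f: successors {g}; not Box p there: g:F. ✗
g: successors {h}; not Box p there: h:F. ✗
h: no successors, so Box not Box p holds vacuously. ✓

{d, e, h}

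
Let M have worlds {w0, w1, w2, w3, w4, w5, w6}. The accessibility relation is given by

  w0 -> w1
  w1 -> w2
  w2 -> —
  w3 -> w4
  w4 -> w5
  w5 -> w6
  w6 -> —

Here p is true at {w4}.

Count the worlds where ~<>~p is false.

w0: <>~p is T. ✗
w1: <>~p is T. ✗
w2: <>~p is F. ✓
w3: <>~p is F. ✓
w4: <>~p is T. ✗
w5: <>~p is T. ✗
w6: <>~p is F. ✓
Satisfying worlds: {w2, w3, w6}.
So ~<>~p fails at the other 4 worlds.

4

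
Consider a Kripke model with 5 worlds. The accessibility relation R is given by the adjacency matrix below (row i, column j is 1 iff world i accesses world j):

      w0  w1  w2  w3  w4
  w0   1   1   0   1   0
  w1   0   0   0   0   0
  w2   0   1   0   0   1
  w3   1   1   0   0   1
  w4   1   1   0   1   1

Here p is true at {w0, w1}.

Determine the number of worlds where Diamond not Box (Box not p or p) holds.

w0: successors {w0, w1, w3}; not Box (Box not p or p) there: w0:T, w1:F, w3:T. ✓
w1: no successors, so Diamond not Box (Box not p or p) fails. ✗
w2: successors {w1, w4}; not Box (Box not p or p) there: w1:F, w4:T. ✓
w3: successors {w0, w1, w4}; not Box (Box not p or p) there: w0:T, w1:F, w4:T. ✓
w4: successors {w0, w1, w3, w4}; not Box (Box not p or p) there: w0:T, w1:F, w3:T, w4:T. ✓
Satisfying worlds: {w0, w2, w3, w4}.

4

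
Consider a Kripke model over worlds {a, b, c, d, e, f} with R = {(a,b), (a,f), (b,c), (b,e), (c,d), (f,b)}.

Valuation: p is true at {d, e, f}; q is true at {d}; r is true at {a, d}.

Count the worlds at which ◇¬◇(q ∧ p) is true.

a: successors {b, f}; ¬◇(q ∧ p) there: b:T, f:T. ✓
b: successors {c, e}; ¬◇(q ∧ p) there: c:F, e:T. ✓
c: successors {d}; ¬◇(q ∧ p) there: d:T. ✓
d: no successors, so ◇¬◇(q ∧ p) fails. ✗
e: no successors, so ◇¬◇(q ∧ p) fails. ✗
f: successors {b}; ¬◇(q ∧ p) there: b:T. ✓
Satisfying worlds: {a, b, c, f}.

4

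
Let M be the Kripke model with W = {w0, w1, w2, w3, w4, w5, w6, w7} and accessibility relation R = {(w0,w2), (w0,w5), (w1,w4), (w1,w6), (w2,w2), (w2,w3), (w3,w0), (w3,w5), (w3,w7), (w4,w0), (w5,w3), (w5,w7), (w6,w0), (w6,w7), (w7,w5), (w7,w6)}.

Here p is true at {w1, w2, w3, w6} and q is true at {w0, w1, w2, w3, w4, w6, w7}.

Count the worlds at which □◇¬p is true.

6

w0: successors {w2, w5}; ◇¬p there: w2:F, w5:T. ✗
w1: successors {w4, w6}; ◇¬p there: w4:T, w6:T. ✓
w2: successors {w2, w3}; ◇¬p there: w2:F, w3:T. ✗
w3: successors {w0, w5, w7}; ◇¬p there: w0:T, w5:T, w7:T. ✓
w4: successors {w0}; ◇¬p there: w0:T. ✓
w5: successors {w3, w7}; ◇¬p there: w3:T, w7:T. ✓
w6: successors {w0, w7}; ◇¬p there: w0:T, w7:T. ✓
w7: successors {w5, w6}; ◇¬p there: w5:T, w6:T. ✓
Satisfying worlds: {w1, w3, w4, w5, w6, w7}.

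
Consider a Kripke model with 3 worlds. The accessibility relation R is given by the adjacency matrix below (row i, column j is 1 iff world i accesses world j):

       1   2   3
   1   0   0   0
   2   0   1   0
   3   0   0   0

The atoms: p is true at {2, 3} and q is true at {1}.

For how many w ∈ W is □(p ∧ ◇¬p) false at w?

1: no successors, so □(p ∧ ◇¬p) holds vacuously. ✓
2: successors {2}; p ∧ ◇¬p there: 2:F. ✗
3: no successors, so □(p ∧ ◇¬p) holds vacuously. ✓
Satisfying worlds: {1, 3}.
So □(p ∧ ◇¬p) fails at the other 1 world.

1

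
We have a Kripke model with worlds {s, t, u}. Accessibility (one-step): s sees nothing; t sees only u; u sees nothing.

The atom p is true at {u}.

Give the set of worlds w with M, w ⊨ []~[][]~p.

{s, u}

s: no successors, so []~[][]~p holds vacuously. ✓
t: successors {u}; ~[][]~p there: u:F. ✗
u: no successors, so []~[][]~p holds vacuously. ✓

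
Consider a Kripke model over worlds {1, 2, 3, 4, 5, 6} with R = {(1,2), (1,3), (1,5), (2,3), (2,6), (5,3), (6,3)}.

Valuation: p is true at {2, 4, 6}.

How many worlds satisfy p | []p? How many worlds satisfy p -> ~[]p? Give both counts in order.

4 and 5

For p | []p:
1: p is F, []p is F. ✗
2: p is T, []p is F. ✓
3: p is F, []p is T. ✓
4: p is T, []p is T. ✓
5: p is F, []p is F. ✗
6: p is T, []p is F. ✓
— 4 worlds.
For p -> ~[]p:
1: p is F, ~[]p is T. ✓
2: p is T, ~[]p is T. ✓
3: p is F, ~[]p is F. ✓
4: p is T, ~[]p is F. ✗
5: p is F, ~[]p is T. ✓
6: p is T, ~[]p is T. ✓
— 5 worlds.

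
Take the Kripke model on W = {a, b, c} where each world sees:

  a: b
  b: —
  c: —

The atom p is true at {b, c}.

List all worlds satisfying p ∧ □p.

{b, c}

a: p is F, □p is T. ✗
b: p is T, □p is T. ✓
c: p is T, □p is T. ✓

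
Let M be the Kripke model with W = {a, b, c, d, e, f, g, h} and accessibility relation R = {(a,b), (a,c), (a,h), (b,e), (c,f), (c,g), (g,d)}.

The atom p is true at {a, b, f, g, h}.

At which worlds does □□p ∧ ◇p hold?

∅

a: □□p is F, ◇p is T. ✗
b: □□p is T, ◇p is F. ✗
c: □□p is F, ◇p is T. ✗
d: □□p is T, ◇p is F. ✗
e: □□p is T, ◇p is F. ✗
f: □□p is T, ◇p is F. ✗
g: □□p is T, ◇p is F. ✗
h: □□p is T, ◇p is F. ✗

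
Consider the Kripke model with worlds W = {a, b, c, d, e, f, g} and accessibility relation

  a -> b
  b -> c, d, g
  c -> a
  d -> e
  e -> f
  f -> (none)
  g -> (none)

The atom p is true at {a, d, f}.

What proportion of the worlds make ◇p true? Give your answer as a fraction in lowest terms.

3/7

a: successors {b}; p there: b:F. ✗
b: successors {c, d, g}; p there: c:F, d:T, g:F. ✓
c: successors {a}; p there: a:T. ✓
d: successors {e}; p there: e:F. ✗
e: successors {f}; p there: f:T. ✓
f: no successors, so ◇p fails. ✗
g: no successors, so ◇p fails. ✗
That's 3 of 7 worlds, so 3/7.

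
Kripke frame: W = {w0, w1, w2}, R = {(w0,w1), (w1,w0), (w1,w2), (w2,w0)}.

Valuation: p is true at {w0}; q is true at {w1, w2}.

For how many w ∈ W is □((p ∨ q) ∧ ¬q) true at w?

w0: successors {w1}; (p ∨ q) ∧ ¬q there: w1:F. ✗
w1: successors {w0, w2}; (p ∨ q) ∧ ¬q there: w0:T, w2:F. ✗
w2: successors {w0}; (p ∨ q) ∧ ¬q there: w0:T. ✓
Satisfying worlds: {w2}.

1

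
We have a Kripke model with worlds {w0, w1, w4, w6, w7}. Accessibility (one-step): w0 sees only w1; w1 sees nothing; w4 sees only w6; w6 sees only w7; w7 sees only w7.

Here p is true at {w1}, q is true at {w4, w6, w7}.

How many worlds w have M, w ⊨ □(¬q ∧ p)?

2

w0: successors {w1}; ¬q ∧ p there: w1:T. ✓
w1: no successors, so □(¬q ∧ p) holds vacuously. ✓
w4: successors {w6}; ¬q ∧ p there: w6:F. ✗
w6: successors {w7}; ¬q ∧ p there: w7:F. ✗
w7: successors {w7}; ¬q ∧ p there: w7:F. ✗
Satisfying worlds: {w0, w1}.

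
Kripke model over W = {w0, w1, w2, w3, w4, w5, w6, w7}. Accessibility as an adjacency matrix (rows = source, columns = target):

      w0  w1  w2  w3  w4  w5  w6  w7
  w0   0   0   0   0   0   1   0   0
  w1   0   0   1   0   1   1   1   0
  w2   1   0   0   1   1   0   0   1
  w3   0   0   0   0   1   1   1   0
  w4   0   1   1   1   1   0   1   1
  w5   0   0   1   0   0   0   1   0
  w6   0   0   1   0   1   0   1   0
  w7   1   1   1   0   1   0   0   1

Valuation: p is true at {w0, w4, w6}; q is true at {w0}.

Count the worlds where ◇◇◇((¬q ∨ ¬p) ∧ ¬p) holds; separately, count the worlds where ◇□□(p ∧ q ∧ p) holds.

8 and 0

For ◇◇◇((¬q ∨ ¬p) ∧ ¬p):
w0: successors {w5}; ◇◇((¬q ∨ ¬p) ∧ ¬p) there: w5:T. ✓
w1: successors {w2, w4, w5, w6}; ◇◇((¬q ∨ ¬p) ∧ ¬p) there: w2:T, w4:T, w5:T, w6:T. ✓
w2: successors {w0, w3, w4, w7}; ◇◇((¬q ∨ ¬p) ∧ ¬p) there: w0:T, w3:T, w4:T, w7:T. ✓
w3: successors {w4, w5, w6}; ◇◇((¬q ∨ ¬p) ∧ ¬p) there: w4:T, w5:T, w6:T. ✓
w4: successors {w1, w2, w3, w4, w6, w7}; ◇◇((¬q ∨ ¬p) ∧ ¬p) there: w1:T, w2:T, w3:T, w4:T, w6:T, w7:T. ✓
w5: successors {w2, w6}; ◇◇((¬q ∨ ¬p) ∧ ¬p) there: w2:T, w6:T. ✓
w6: successors {w2, w4, w6}; ◇◇((¬q ∨ ¬p) ∧ ¬p) there: w2:T, w4:T, w6:T. ✓
w7: successors {w0, w1, w2, w4, w7}; ◇◇((¬q ∨ ¬p) ∧ ¬p) there: w0:T, w1:T, w2:T, w4:T, w7:T. ✓
— 8 worlds.
For ◇□□(p ∧ q ∧ p):
w0: successors {w5}; □□(p ∧ q ∧ p) there: w5:F. ✗
w1: successors {w2, w4, w5, w6}; □□(p ∧ q ∧ p) there: w2:F, w4:F, w5:F, w6:F. ✗
w2: successors {w0, w3, w4, w7}; □□(p ∧ q ∧ p) there: w0:F, w3:F, w4:F, w7:F. ✗
w3: successors {w4, w5, w6}; □□(p ∧ q ∧ p) there: w4:F, w5:F, w6:F. ✗
w4: successors {w1, w2, w3, w4, w6, w7}; □□(p ∧ q ∧ p) there: w1:F, w2:F, w3:F, w4:F, w6:F, w7:F. ✗
w5: successors {w2, w6}; □□(p ∧ q ∧ p) there: w2:F, w6:F. ✗
w6: successors {w2, w4, w6}; □□(p ∧ q ∧ p) there: w2:F, w4:F, w6:F. ✗
w7: successors {w0, w1, w2, w4, w7}; □□(p ∧ q ∧ p) there: w0:F, w1:F, w2:F, w4:F, w7:F. ✗
— 0 worlds.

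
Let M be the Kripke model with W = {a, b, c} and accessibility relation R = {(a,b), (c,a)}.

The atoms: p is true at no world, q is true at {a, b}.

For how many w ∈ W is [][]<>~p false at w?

1

a: successors {b}; []<>~p there: b:T. ✓
b: no successors, so [][]<>~p holds vacuously. ✓
c: successors {a}; []<>~p there: a:F. ✗
Satisfying worlds: {a, b}.
So [][]<>~p fails at the other 1 world.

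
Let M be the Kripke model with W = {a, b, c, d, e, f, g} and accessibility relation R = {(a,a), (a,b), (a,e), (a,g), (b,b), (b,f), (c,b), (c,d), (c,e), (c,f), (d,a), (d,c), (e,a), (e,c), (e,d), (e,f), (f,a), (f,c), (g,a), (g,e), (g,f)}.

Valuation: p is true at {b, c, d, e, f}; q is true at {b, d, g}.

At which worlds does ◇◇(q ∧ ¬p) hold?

a: successors {a, b, e, g}; ◇(q ∧ ¬p) there: a:T, b:F, e:F, g:F. ✓
b: successors {b, f}; ◇(q ∧ ¬p) there: b:F, f:F. ✗
c: successors {b, d, e, f}; ◇(q ∧ ¬p) there: b:F, d:F, e:F, f:F. ✗
d: successors {a, c}; ◇(q ∧ ¬p) there: a:T, c:F. ✓
e: successors {a, c, d, f}; ◇(q ∧ ¬p) there: a:T, c:F, d:F, f:F. ✓
f: successors {a, c}; ◇(q ∧ ¬p) there: a:T, c:F. ✓
g: successors {a, e, f}; ◇(q ∧ ¬p) there: a:T, e:F, f:F. ✓

{a, d, e, f, g}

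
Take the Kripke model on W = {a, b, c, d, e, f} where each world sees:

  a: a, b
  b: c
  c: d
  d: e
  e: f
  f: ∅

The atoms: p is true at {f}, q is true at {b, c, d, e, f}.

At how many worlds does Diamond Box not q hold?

1

a: successors {a, b}; Box not q there: a:F, b:F. ✗
b: successors {c}; Box not q there: c:F. ✗
c: successors {d}; Box not q there: d:F. ✗
d: successors {e}; Box not q there: e:F. ✗
e: successors {f}; Box not q there: f:T. ✓
f: no successors, so Diamond Box not q fails. ✗
Satisfying worlds: {e}.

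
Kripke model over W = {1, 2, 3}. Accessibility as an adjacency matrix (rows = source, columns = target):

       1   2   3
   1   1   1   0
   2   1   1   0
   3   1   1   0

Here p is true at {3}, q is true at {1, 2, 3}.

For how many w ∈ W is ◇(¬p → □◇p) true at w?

1: successors {1, 2}; ¬p → □◇p there: 1:F, 2:F. ✗
2: successors {1, 2}; ¬p → □◇p there: 1:F, 2:F. ✗
3: successors {1, 2}; ¬p → □◇p there: 1:F, 2:F. ✗
Satisfying worlds: ∅.

0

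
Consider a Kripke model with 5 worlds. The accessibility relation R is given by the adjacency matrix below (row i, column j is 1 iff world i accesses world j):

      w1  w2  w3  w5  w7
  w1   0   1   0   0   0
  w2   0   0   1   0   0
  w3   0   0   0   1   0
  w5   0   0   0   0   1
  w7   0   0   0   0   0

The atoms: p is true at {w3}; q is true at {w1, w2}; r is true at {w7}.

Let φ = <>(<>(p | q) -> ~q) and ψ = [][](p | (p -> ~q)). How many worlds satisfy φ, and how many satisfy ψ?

For <>(<>(p | q) -> ~q):
w1: successors {w2}; <>(p | q) -> ~q there: w2:F. ✗
w2: successors {w3}; <>(p | q) -> ~q there: w3:T. ✓
w3: successors {w5}; <>(p | q) -> ~q there: w5:T. ✓
w5: successors {w7}; <>(p | q) -> ~q there: w7:T. ✓
w7: no successors, so <>(<>(p | q) -> ~q) fails. ✗
— 3 worlds.
For [][](p | (p -> ~q)):
w1: successors {w2}; [](p | (p -> ~q)) there: w2:T. ✓
w2: successors {w3}; [](p | (p -> ~q)) there: w3:T. ✓
w3: successors {w5}; [](p | (p -> ~q)) there: w5:T. ✓
w5: successors {w7}; [](p | (p -> ~q)) there: w7:T. ✓
w7: no successors, so [][](p | (p -> ~q)) holds vacuously. ✓
— 5 worlds.

3 and 5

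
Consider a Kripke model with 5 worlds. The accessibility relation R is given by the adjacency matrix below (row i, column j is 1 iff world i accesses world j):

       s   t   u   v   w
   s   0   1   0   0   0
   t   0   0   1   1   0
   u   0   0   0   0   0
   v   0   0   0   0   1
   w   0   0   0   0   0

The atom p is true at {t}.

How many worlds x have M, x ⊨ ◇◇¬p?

s: successors {t}; ◇¬p there: t:T. ✓
t: successors {u, v}; ◇¬p there: u:F, v:T. ✓
u: no successors, so ◇◇¬p fails. ✗
v: successors {w}; ◇¬p there: w:F. ✗
w: no successors, so ◇◇¬p fails. ✗
Satisfying worlds: {s, t}.

2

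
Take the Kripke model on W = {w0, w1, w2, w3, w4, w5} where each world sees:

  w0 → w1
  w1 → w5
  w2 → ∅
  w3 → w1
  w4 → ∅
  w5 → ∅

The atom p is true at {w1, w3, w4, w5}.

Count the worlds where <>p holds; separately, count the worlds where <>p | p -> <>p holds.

For <>p:
w0: successors {w1}; p there: w1:T. ✓
w1: successors {w5}; p there: w5:T. ✓
w2: no successors, so <>p fails. ✗
w3: successors {w1}; p there: w1:T. ✓
w4: no successors, so <>p fails. ✗
w5: no successors, so <>p fails. ✗
— 3 worlds.
For <>p | p -> <>p:
w0: <>p | p is T, <>p is T. ✓
w1: <>p | p is T, <>p is T. ✓
w2: <>p | p is F, <>p is F. ✓
w3: <>p | p is T, <>p is T. ✓
w4: <>p | p is T, <>p is F. ✗
w5: <>p | p is T, <>p is F. ✗
— 4 worlds.

3 and 4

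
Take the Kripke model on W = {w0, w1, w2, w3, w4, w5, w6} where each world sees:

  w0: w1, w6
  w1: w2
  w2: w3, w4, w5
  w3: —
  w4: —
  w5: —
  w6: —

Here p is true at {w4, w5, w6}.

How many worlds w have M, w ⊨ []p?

w0: successors {w1, w6}; p there: w1:F, w6:T. ✗
w1: successors {w2}; p there: w2:F. ✗
w2: successors {w3, w4, w5}; p there: w3:F, w4:T, w5:T. ✗
w3: no successors, so []p holds vacuously. ✓
w4: no successors, so []p holds vacuously. ✓
w5: no successors, so []p holds vacuously. ✓
w6: no successors, so []p holds vacuously. ✓
Satisfying worlds: {w3, w4, w5, w6}.

4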